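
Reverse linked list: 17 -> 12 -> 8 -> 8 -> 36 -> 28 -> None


Step 1: curr=17, set curr.next=prev(None) | reversed so far: 17
Step 2: curr=12, set curr.next=prev(17) | reversed so far: 12 -> 17
Step 3: curr=8, set curr.next=prev(12) | reversed so far: 8 -> 12 -> 17
Step 4: curr=8, set curr.next=prev(8) | reversed so far: 8 -> 8 -> 12 -> 17
Step 5: curr=36, set curr.next=prev(8) | reversed so far: 36 -> 8 -> 8 -> 12 -> 17
Step 6: curr=28, set curr.next=prev(36) | reversed so far: 28 -> 36 -> 8 -> 8 -> 12 -> 17

28 -> 36 -> 8 -> 8 -> 12 -> 17 -> None


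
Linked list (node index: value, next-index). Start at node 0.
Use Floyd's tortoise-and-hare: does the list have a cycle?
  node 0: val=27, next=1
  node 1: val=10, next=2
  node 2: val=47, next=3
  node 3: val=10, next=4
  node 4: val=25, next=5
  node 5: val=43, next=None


Floyd's tortoise (slow, +1) and hare (fast, +2):
  init: slow=0, fast=0
  step 1: slow=1, fast=2
  step 2: slow=2, fast=4
  step 3: fast 4->5->None, no cycle

Cycle: no


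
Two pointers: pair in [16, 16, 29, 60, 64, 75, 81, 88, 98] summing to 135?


lo=0(16)+hi=8(98)=114
lo=1(16)+hi=8(98)=114
lo=2(29)+hi=8(98)=127
lo=3(60)+hi=8(98)=158
lo=3(60)+hi=7(88)=148
lo=3(60)+hi=6(81)=141
lo=3(60)+hi=5(75)=135

Yes: 60+75=135


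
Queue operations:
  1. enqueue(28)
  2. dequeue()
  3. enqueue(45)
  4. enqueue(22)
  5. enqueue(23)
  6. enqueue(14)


enqueue(28) -> [28]
dequeue()->28, []
enqueue(45) -> [45]
enqueue(22) -> [45, 22]
enqueue(23) -> [45, 22, 23]
enqueue(14) -> [45, 22, 23, 14]

Final queue: [45, 22, 23, 14]


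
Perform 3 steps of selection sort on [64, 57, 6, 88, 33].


Initial: [64, 57, 6, 88, 33]
Step 1: min=6 at 2
  Swap: [6, 57, 64, 88, 33]
Step 2: min=33 at 4
  Swap: [6, 33, 64, 88, 57]
Step 3: min=57 at 4
  Swap: [6, 33, 57, 88, 64]

After 3 steps: [6, 33, 57, 88, 64]


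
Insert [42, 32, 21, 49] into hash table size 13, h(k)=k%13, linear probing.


Insert 42: h=3 -> slot 3
Insert 32: h=6 -> slot 6
Insert 21: h=8 -> slot 8
Insert 49: h=10 -> slot 10

Table: [None, None, None, 42, None, None, 32, None, 21, None, 49, None, None]


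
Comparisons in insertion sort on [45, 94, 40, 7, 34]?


Algorithm: insertion sort
Input: [45, 94, 40, 7, 34]
Sorted: [7, 34, 40, 45, 94]

10


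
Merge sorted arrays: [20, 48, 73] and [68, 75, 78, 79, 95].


Take 20 from A
Take 48 from A
Take 68 from B
Take 73 from A

Merged: [20, 48, 68, 73, 75, 78, 79, 95]


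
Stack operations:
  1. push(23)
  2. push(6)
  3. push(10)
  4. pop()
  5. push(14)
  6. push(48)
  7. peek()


push(23) -> [23]
push(6) -> [23, 6]
push(10) -> [23, 6, 10]
pop()->10, [23, 6]
push(14) -> [23, 6, 14]
push(48) -> [23, 6, 14, 48]
peek()->48

Final stack: [23, 6, 14, 48]


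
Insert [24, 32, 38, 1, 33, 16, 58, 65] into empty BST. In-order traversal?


Insert 24: root
Insert 32: R from 24
Insert 38: R from 24 -> R from 32
Insert 1: L from 24
Insert 33: R from 24 -> R from 32 -> L from 38
Insert 16: L from 24 -> R from 1
Insert 58: R from 24 -> R from 32 -> R from 38
Insert 65: R from 24 -> R from 32 -> R from 38 -> R from 58

In-order: [1, 16, 24, 32, 33, 38, 58, 65]


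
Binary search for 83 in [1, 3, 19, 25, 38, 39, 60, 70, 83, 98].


Step 1: lo=0, hi=9, mid=4, val=38
Step 2: lo=5, hi=9, mid=7, val=70
Step 3: lo=8, hi=9, mid=8, val=83

Found at index 8


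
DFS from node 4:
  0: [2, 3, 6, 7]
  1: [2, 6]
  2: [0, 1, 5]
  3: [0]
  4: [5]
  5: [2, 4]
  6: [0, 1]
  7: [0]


Visit 4, push [5]
Visit 5, push [2]
Visit 2, push [1, 0]
Visit 0, push [7, 6, 3]
Visit 3, push []
Visit 6, push [1]
Visit 1, push []
Visit 7, push []

DFS order: [4, 5, 2, 0, 3, 6, 1, 7]


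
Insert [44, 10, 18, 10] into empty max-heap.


Insert 44: [44]
Insert 10: [44, 10]
Insert 18: [44, 10, 18]
Insert 10: [44, 10, 18, 10]

Final heap: [44, 10, 18, 10]


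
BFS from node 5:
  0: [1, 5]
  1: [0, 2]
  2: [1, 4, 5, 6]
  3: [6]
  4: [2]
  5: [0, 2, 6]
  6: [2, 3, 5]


Visit 5, enqueue [0, 2, 6]
Visit 0, enqueue [1]
Visit 2, enqueue [4]
Visit 6, enqueue [3]
Visit 1, enqueue []
Visit 4, enqueue []
Visit 3, enqueue []

BFS order: [5, 0, 2, 6, 1, 4, 3]


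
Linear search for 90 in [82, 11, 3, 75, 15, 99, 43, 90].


i=0: 82!=90
i=1: 11!=90
i=2: 3!=90
i=3: 75!=90
i=4: 15!=90
i=5: 99!=90
i=6: 43!=90
i=7: 90==90 found!

Found at 7, 8 comps


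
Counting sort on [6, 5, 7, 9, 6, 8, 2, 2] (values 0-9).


Input: [6, 5, 7, 9, 6, 8, 2, 2]
Counts: [0, 0, 2, 0, 0, 1, 2, 1, 1, 1]

Sorted: [2, 2, 5, 6, 6, 7, 8, 9]


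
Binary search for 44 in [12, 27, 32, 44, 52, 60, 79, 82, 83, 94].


Step 1: lo=0, hi=9, mid=4, val=52
Step 2: lo=0, hi=3, mid=1, val=27
Step 3: lo=2, hi=3, mid=2, val=32
Step 4: lo=3, hi=3, mid=3, val=44

Found at index 3


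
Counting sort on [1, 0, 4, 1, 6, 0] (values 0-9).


Input: [1, 0, 4, 1, 6, 0]
Counts: [2, 2, 0, 0, 1, 0, 1, 0, 0, 0]

Sorted: [0, 0, 1, 1, 4, 6]


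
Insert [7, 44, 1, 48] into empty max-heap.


Insert 7: [7]
Insert 44: [44, 7]
Insert 1: [44, 7, 1]
Insert 48: [48, 44, 1, 7]

Final heap: [48, 44, 1, 7]


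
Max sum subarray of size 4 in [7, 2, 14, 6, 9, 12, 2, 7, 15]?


[0:4]: 29
[1:5]: 31
[2:6]: 41
[3:7]: 29
[4:8]: 30
[5:9]: 36

Max: 41 at [2:6]


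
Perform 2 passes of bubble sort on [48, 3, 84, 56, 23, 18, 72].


Initial: [48, 3, 84, 56, 23, 18, 72]
Pass 1: [3, 48, 56, 23, 18, 72, 84] (5 swaps)
Pass 2: [3, 48, 23, 18, 56, 72, 84] (2 swaps)

After 2 passes: [3, 48, 23, 18, 56, 72, 84]


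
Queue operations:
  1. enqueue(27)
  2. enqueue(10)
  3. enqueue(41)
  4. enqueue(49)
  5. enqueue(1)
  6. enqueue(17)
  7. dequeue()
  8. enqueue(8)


enqueue(27) -> [27]
enqueue(10) -> [27, 10]
enqueue(41) -> [27, 10, 41]
enqueue(49) -> [27, 10, 41, 49]
enqueue(1) -> [27, 10, 41, 49, 1]
enqueue(17) -> [27, 10, 41, 49, 1, 17]
dequeue()->27, [10, 41, 49, 1, 17]
enqueue(8) -> [10, 41, 49, 1, 17, 8]

Final queue: [10, 41, 49, 1, 17, 8]


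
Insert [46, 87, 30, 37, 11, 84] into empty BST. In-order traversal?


Insert 46: root
Insert 87: R from 46
Insert 30: L from 46
Insert 37: L from 46 -> R from 30
Insert 11: L from 46 -> L from 30
Insert 84: R from 46 -> L from 87

In-order: [11, 30, 37, 46, 84, 87]


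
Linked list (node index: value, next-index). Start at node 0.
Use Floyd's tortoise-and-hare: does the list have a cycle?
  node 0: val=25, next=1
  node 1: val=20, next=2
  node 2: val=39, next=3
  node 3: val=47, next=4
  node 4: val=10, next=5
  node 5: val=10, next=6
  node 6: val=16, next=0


Floyd's tortoise (slow, +1) and hare (fast, +2):
  init: slow=0, fast=0
  step 1: slow=1, fast=2
  step 2: slow=2, fast=4
  step 3: slow=3, fast=6
  step 4: slow=4, fast=1
  step 5: slow=5, fast=3
  step 6: slow=6, fast=5
  step 7: slow=0, fast=0
  slow == fast at node 0: cycle detected

Cycle: yes


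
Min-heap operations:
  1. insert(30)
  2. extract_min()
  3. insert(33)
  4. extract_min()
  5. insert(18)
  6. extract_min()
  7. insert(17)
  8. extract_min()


insert(30) -> [30]
extract_min()->30, []
insert(33) -> [33]
extract_min()->33, []
insert(18) -> [18]
extract_min()->18, []
insert(17) -> [17]
extract_min()->17, []

Final heap: []


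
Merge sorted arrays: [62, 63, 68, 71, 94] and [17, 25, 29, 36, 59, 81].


Take 17 from B
Take 25 from B
Take 29 from B
Take 36 from B
Take 59 from B
Take 62 from A
Take 63 from A
Take 68 from A
Take 71 from A
Take 81 from B

Merged: [17, 25, 29, 36, 59, 62, 63, 68, 71, 81, 94]


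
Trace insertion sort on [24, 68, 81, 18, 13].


Initial: [24, 68, 81, 18, 13]
Insert 68: [24, 68, 81, 18, 13]
Insert 81: [24, 68, 81, 18, 13]
Insert 18: [18, 24, 68, 81, 13]
Insert 13: [13, 18, 24, 68, 81]

Sorted: [13, 18, 24, 68, 81]


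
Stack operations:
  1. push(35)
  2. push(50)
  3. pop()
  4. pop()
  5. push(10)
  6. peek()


push(35) -> [35]
push(50) -> [35, 50]
pop()->50, [35]
pop()->35, []
push(10) -> [10]
peek()->10

Final stack: [10]


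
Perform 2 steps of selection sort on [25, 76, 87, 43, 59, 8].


Initial: [25, 76, 87, 43, 59, 8]
Step 1: min=8 at 5
  Swap: [8, 76, 87, 43, 59, 25]
Step 2: min=25 at 5
  Swap: [8, 25, 87, 43, 59, 76]

After 2 steps: [8, 25, 87, 43, 59, 76]


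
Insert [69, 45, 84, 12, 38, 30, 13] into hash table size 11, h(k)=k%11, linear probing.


Insert 69: h=3 -> slot 3
Insert 45: h=1 -> slot 1
Insert 84: h=7 -> slot 7
Insert 12: h=1, 1 probes -> slot 2
Insert 38: h=5 -> slot 5
Insert 30: h=8 -> slot 8
Insert 13: h=2, 2 probes -> slot 4

Table: [None, 45, 12, 69, 13, 38, None, 84, 30, None, None]


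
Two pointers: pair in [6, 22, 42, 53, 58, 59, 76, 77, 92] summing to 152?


lo=0(6)+hi=8(92)=98
lo=1(22)+hi=8(92)=114
lo=2(42)+hi=8(92)=134
lo=3(53)+hi=8(92)=145
lo=4(58)+hi=8(92)=150
lo=5(59)+hi=8(92)=151
lo=6(76)+hi=8(92)=168
lo=6(76)+hi=7(77)=153

No pair found


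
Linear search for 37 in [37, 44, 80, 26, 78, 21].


i=0: 37==37 found!

Found at 0, 1 comps


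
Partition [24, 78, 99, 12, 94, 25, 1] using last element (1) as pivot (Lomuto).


Pivot: 1
Place pivot at 0: [1, 78, 99, 12, 94, 25, 24]

Partitioned: [1, 78, 99, 12, 94, 25, 24]


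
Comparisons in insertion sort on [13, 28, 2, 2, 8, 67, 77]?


Algorithm: insertion sort
Input: [13, 28, 2, 2, 8, 67, 77]
Sorted: [2, 2, 8, 13, 28, 67, 77]

11


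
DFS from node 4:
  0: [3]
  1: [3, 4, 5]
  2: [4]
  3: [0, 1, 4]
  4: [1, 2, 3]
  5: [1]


Visit 4, push [3, 2, 1]
Visit 1, push [5, 3]
Visit 3, push [0]
Visit 0, push []
Visit 5, push []
Visit 2, push []

DFS order: [4, 1, 3, 0, 5, 2]


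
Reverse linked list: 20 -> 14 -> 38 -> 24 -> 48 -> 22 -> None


Step 1: curr=20, set curr.next=prev(None) | reversed so far: 20
Step 2: curr=14, set curr.next=prev(20) | reversed so far: 14 -> 20
Step 3: curr=38, set curr.next=prev(14) | reversed so far: 38 -> 14 -> 20
Step 4: curr=24, set curr.next=prev(38) | reversed so far: 24 -> 38 -> 14 -> 20
Step 5: curr=48, set curr.next=prev(24) | reversed so far: 48 -> 24 -> 38 -> 14 -> 20
Step 6: curr=22, set curr.next=prev(48) | reversed so far: 22 -> 48 -> 24 -> 38 -> 14 -> 20

22 -> 48 -> 24 -> 38 -> 14 -> 20 -> None


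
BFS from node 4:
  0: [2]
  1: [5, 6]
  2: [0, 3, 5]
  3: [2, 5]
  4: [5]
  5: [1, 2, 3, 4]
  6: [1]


Visit 4, enqueue [5]
Visit 5, enqueue [1, 2, 3]
Visit 1, enqueue [6]
Visit 2, enqueue [0]
Visit 3, enqueue []
Visit 6, enqueue []
Visit 0, enqueue []

BFS order: [4, 5, 1, 2, 3, 6, 0]


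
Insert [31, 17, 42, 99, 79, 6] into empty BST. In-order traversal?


Insert 31: root
Insert 17: L from 31
Insert 42: R from 31
Insert 99: R from 31 -> R from 42
Insert 79: R from 31 -> R from 42 -> L from 99
Insert 6: L from 31 -> L from 17

In-order: [6, 17, 31, 42, 79, 99]


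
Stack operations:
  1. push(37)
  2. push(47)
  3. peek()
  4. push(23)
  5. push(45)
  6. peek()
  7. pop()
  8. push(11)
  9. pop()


push(37) -> [37]
push(47) -> [37, 47]
peek()->47
push(23) -> [37, 47, 23]
push(45) -> [37, 47, 23, 45]
peek()->45
pop()->45, [37, 47, 23]
push(11) -> [37, 47, 23, 11]
pop()->11, [37, 47, 23]

Final stack: [37, 47, 23]


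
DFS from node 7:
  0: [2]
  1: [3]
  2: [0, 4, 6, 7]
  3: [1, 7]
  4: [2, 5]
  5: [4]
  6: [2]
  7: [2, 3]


Visit 7, push [3, 2]
Visit 2, push [6, 4, 0]
Visit 0, push []
Visit 4, push [5]
Visit 5, push []
Visit 6, push []
Visit 3, push [1]
Visit 1, push []

DFS order: [7, 2, 0, 4, 5, 6, 3, 1]


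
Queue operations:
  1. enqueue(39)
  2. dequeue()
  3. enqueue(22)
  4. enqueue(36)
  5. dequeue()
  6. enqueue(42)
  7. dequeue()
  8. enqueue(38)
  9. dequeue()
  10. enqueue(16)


enqueue(39) -> [39]
dequeue()->39, []
enqueue(22) -> [22]
enqueue(36) -> [22, 36]
dequeue()->22, [36]
enqueue(42) -> [36, 42]
dequeue()->36, [42]
enqueue(38) -> [42, 38]
dequeue()->42, [38]
enqueue(16) -> [38, 16]

Final queue: [38, 16]


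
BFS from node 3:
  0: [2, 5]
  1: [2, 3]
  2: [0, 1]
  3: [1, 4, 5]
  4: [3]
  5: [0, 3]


Visit 3, enqueue [1, 4, 5]
Visit 1, enqueue [2]
Visit 4, enqueue []
Visit 5, enqueue [0]
Visit 2, enqueue []
Visit 0, enqueue []

BFS order: [3, 1, 4, 5, 2, 0]


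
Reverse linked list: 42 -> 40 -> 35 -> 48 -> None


Step 1: curr=42, set curr.next=prev(None) | reversed so far: 42
Step 2: curr=40, set curr.next=prev(42) | reversed so far: 40 -> 42
Step 3: curr=35, set curr.next=prev(40) | reversed so far: 35 -> 40 -> 42
Step 4: curr=48, set curr.next=prev(35) | reversed so far: 48 -> 35 -> 40 -> 42

48 -> 35 -> 40 -> 42 -> None


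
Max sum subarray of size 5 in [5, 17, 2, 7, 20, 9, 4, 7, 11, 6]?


[0:5]: 51
[1:6]: 55
[2:7]: 42
[3:8]: 47
[4:9]: 51
[5:10]: 37

Max: 55 at [1:6]


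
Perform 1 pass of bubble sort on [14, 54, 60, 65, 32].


Initial: [14, 54, 60, 65, 32]
Pass 1: [14, 54, 60, 32, 65] (1 swaps)

After 1 pass: [14, 54, 60, 32, 65]


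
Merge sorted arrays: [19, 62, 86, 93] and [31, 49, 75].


Take 19 from A
Take 31 from B
Take 49 from B
Take 62 from A
Take 75 from B

Merged: [19, 31, 49, 62, 75, 86, 93]


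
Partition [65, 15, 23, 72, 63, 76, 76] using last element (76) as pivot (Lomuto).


Pivot: 76
  65 <= 76: advance i (no swap)
  15 <= 76: advance i (no swap)
  23 <= 76: advance i (no swap)
  72 <= 76: advance i (no swap)
  63 <= 76: advance i (no swap)
  76 <= 76: advance i (no swap)
Place pivot at 6: [65, 15, 23, 72, 63, 76, 76]

Partitioned: [65, 15, 23, 72, 63, 76, 76]


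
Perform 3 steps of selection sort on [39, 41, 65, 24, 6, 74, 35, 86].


Initial: [39, 41, 65, 24, 6, 74, 35, 86]
Step 1: min=6 at 4
  Swap: [6, 41, 65, 24, 39, 74, 35, 86]
Step 2: min=24 at 3
  Swap: [6, 24, 65, 41, 39, 74, 35, 86]
Step 3: min=35 at 6
  Swap: [6, 24, 35, 41, 39, 74, 65, 86]

After 3 steps: [6, 24, 35, 41, 39, 74, 65, 86]


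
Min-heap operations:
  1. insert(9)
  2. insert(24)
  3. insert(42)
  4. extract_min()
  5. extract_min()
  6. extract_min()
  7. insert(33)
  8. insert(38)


insert(9) -> [9]
insert(24) -> [9, 24]
insert(42) -> [9, 24, 42]
extract_min()->9, [24, 42]
extract_min()->24, [42]
extract_min()->42, []
insert(33) -> [33]
insert(38) -> [33, 38]

Final heap: [33, 38]


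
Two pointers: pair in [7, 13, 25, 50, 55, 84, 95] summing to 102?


lo=0(7)+hi=6(95)=102

Yes: 7+95=102


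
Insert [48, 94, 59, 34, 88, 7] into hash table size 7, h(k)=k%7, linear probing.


Insert 48: h=6 -> slot 6
Insert 94: h=3 -> slot 3
Insert 59: h=3, 1 probes -> slot 4
Insert 34: h=6, 1 probes -> slot 0
Insert 88: h=4, 1 probes -> slot 5
Insert 7: h=0, 1 probes -> slot 1

Table: [34, 7, None, 94, 59, 88, 48]


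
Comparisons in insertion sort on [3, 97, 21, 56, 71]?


Algorithm: insertion sort
Input: [3, 97, 21, 56, 71]
Sorted: [3, 21, 56, 71, 97]

7


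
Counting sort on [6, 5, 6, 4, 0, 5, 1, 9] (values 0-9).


Input: [6, 5, 6, 4, 0, 5, 1, 9]
Counts: [1, 1, 0, 0, 1, 2, 2, 0, 0, 1]

Sorted: [0, 1, 4, 5, 5, 6, 6, 9]


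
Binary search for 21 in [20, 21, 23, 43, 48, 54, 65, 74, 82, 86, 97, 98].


Step 1: lo=0, hi=11, mid=5, val=54
Step 2: lo=0, hi=4, mid=2, val=23
Step 3: lo=0, hi=1, mid=0, val=20
Step 4: lo=1, hi=1, mid=1, val=21

Found at index 1


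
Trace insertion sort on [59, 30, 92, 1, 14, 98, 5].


Initial: [59, 30, 92, 1, 14, 98, 5]
Insert 30: [30, 59, 92, 1, 14, 98, 5]
Insert 92: [30, 59, 92, 1, 14, 98, 5]
Insert 1: [1, 30, 59, 92, 14, 98, 5]
Insert 14: [1, 14, 30, 59, 92, 98, 5]
Insert 98: [1, 14, 30, 59, 92, 98, 5]
Insert 5: [1, 5, 14, 30, 59, 92, 98]

Sorted: [1, 5, 14, 30, 59, 92, 98]


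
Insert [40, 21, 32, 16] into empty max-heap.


Insert 40: [40]
Insert 21: [40, 21]
Insert 32: [40, 21, 32]
Insert 16: [40, 21, 32, 16]

Final heap: [40, 21, 32, 16]


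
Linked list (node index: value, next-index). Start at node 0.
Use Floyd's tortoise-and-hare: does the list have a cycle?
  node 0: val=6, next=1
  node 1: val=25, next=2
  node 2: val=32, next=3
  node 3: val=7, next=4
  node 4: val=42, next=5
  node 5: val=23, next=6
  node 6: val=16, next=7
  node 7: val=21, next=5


Floyd's tortoise (slow, +1) and hare (fast, +2):
  init: slow=0, fast=0
  step 1: slow=1, fast=2
  step 2: slow=2, fast=4
  step 3: slow=3, fast=6
  step 4: slow=4, fast=5
  step 5: slow=5, fast=7
  step 6: slow=6, fast=6
  slow == fast at node 6: cycle detected

Cycle: yes


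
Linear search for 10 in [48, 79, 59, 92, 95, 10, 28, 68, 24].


i=0: 48!=10
i=1: 79!=10
i=2: 59!=10
i=3: 92!=10
i=4: 95!=10
i=5: 10==10 found!

Found at 5, 6 comps


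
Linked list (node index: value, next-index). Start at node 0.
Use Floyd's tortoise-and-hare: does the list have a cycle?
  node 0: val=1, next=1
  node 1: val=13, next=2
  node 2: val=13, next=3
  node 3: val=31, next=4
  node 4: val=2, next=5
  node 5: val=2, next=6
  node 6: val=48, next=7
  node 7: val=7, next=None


Floyd's tortoise (slow, +1) and hare (fast, +2):
  init: slow=0, fast=0
  step 1: slow=1, fast=2
  step 2: slow=2, fast=4
  step 3: slow=3, fast=6
  step 4: fast 6->7->None, no cycle

Cycle: no


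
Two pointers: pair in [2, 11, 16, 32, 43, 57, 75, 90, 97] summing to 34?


lo=0(2)+hi=8(97)=99
lo=0(2)+hi=7(90)=92
lo=0(2)+hi=6(75)=77
lo=0(2)+hi=5(57)=59
lo=0(2)+hi=4(43)=45
lo=0(2)+hi=3(32)=34

Yes: 2+32=34


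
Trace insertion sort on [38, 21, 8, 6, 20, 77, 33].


Initial: [38, 21, 8, 6, 20, 77, 33]
Insert 21: [21, 38, 8, 6, 20, 77, 33]
Insert 8: [8, 21, 38, 6, 20, 77, 33]
Insert 6: [6, 8, 21, 38, 20, 77, 33]
Insert 20: [6, 8, 20, 21, 38, 77, 33]
Insert 77: [6, 8, 20, 21, 38, 77, 33]
Insert 33: [6, 8, 20, 21, 33, 38, 77]

Sorted: [6, 8, 20, 21, 33, 38, 77]


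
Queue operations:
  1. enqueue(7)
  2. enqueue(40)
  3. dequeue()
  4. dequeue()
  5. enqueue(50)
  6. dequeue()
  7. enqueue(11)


enqueue(7) -> [7]
enqueue(40) -> [7, 40]
dequeue()->7, [40]
dequeue()->40, []
enqueue(50) -> [50]
dequeue()->50, []
enqueue(11) -> [11]

Final queue: [11]


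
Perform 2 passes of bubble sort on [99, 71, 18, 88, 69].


Initial: [99, 71, 18, 88, 69]
Pass 1: [71, 18, 88, 69, 99] (4 swaps)
Pass 2: [18, 71, 69, 88, 99] (2 swaps)

After 2 passes: [18, 71, 69, 88, 99]


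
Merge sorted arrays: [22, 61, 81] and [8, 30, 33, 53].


Take 8 from B
Take 22 from A
Take 30 from B
Take 33 from B
Take 53 from B

Merged: [8, 22, 30, 33, 53, 61, 81]


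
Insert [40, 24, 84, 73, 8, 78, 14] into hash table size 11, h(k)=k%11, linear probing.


Insert 40: h=7 -> slot 7
Insert 24: h=2 -> slot 2
Insert 84: h=7, 1 probes -> slot 8
Insert 73: h=7, 2 probes -> slot 9
Insert 8: h=8, 2 probes -> slot 10
Insert 78: h=1 -> slot 1
Insert 14: h=3 -> slot 3

Table: [None, 78, 24, 14, None, None, None, 40, 84, 73, 8]


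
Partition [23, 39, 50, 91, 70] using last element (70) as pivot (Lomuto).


Pivot: 70
  23 <= 70: advance i (no swap)
  39 <= 70: advance i (no swap)
  50 <= 70: advance i (no swap)
Place pivot at 3: [23, 39, 50, 70, 91]

Partitioned: [23, 39, 50, 70, 91]


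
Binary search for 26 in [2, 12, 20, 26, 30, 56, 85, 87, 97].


Step 1: lo=0, hi=8, mid=4, val=30
Step 2: lo=0, hi=3, mid=1, val=12
Step 3: lo=2, hi=3, mid=2, val=20
Step 4: lo=3, hi=3, mid=3, val=26

Found at index 3


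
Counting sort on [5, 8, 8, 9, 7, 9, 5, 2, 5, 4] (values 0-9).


Input: [5, 8, 8, 9, 7, 9, 5, 2, 5, 4]
Counts: [0, 0, 1, 0, 1, 3, 0, 1, 2, 2]

Sorted: [2, 4, 5, 5, 5, 7, 8, 8, 9, 9]


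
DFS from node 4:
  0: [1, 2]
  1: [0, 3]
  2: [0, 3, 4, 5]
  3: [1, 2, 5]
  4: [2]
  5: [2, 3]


Visit 4, push [2]
Visit 2, push [5, 3, 0]
Visit 0, push [1]
Visit 1, push [3]
Visit 3, push [5]
Visit 5, push []

DFS order: [4, 2, 0, 1, 3, 5]


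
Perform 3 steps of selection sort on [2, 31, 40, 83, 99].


Initial: [2, 31, 40, 83, 99]
Step 1: min=2 at 0
  Swap: [2, 31, 40, 83, 99]
Step 2: min=31 at 1
  Swap: [2, 31, 40, 83, 99]
Step 3: min=40 at 2
  Swap: [2, 31, 40, 83, 99]

After 3 steps: [2, 31, 40, 83, 99]


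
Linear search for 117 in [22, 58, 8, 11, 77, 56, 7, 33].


i=0: 22!=117
i=1: 58!=117
i=2: 8!=117
i=3: 11!=117
i=4: 77!=117
i=5: 56!=117
i=6: 7!=117
i=7: 33!=117

Not found, 8 comps


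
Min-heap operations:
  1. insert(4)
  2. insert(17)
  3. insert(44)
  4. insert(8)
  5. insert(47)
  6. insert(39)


insert(4) -> [4]
insert(17) -> [4, 17]
insert(44) -> [4, 17, 44]
insert(8) -> [4, 8, 44, 17]
insert(47) -> [4, 8, 44, 17, 47]
insert(39) -> [4, 8, 39, 17, 47, 44]

Final heap: [4, 8, 39, 17, 47, 44]


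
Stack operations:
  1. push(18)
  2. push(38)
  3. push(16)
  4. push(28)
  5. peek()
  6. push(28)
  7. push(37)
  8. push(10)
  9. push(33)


push(18) -> [18]
push(38) -> [18, 38]
push(16) -> [18, 38, 16]
push(28) -> [18, 38, 16, 28]
peek()->28
push(28) -> [18, 38, 16, 28, 28]
push(37) -> [18, 38, 16, 28, 28, 37]
push(10) -> [18, 38, 16, 28, 28, 37, 10]
push(33) -> [18, 38, 16, 28, 28, 37, 10, 33]

Final stack: [18, 38, 16, 28, 28, 37, 10, 33]


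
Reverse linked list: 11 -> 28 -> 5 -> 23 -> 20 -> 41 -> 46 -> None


Step 1: curr=11, set curr.next=prev(None) | reversed so far: 11
Step 2: curr=28, set curr.next=prev(11) | reversed so far: 28 -> 11
Step 3: curr=5, set curr.next=prev(28) | reversed so far: 5 -> 28 -> 11
Step 4: curr=23, set curr.next=prev(5) | reversed so far: 23 -> 5 -> 28 -> 11
Step 5: curr=20, set curr.next=prev(23) | reversed so far: 20 -> 23 -> 5 -> 28 -> 11
Step 6: curr=41, set curr.next=prev(20) | reversed so far: 41 -> 20 -> 23 -> 5 -> 28 -> 11
Step 7: curr=46, set curr.next=prev(41) | reversed so far: 46 -> 41 -> 20 -> 23 -> 5 -> 28 -> 11

46 -> 41 -> 20 -> 23 -> 5 -> 28 -> 11 -> None


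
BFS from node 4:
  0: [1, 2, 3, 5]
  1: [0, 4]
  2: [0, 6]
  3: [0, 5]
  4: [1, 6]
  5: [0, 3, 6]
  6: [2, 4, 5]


Visit 4, enqueue [1, 6]
Visit 1, enqueue [0]
Visit 6, enqueue [2, 5]
Visit 0, enqueue [3]
Visit 2, enqueue []
Visit 5, enqueue []
Visit 3, enqueue []

BFS order: [4, 1, 6, 0, 2, 5, 3]


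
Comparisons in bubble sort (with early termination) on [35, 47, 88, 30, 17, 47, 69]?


Algorithm: bubble sort (with early termination)
Input: [35, 47, 88, 30, 17, 47, 69]
Sorted: [17, 30, 35, 47, 47, 69, 88]

20


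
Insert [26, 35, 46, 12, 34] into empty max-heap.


Insert 26: [26]
Insert 35: [35, 26]
Insert 46: [46, 26, 35]
Insert 12: [46, 26, 35, 12]
Insert 34: [46, 34, 35, 12, 26]

Final heap: [46, 34, 35, 12, 26]


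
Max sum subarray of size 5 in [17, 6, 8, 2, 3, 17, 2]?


[0:5]: 36
[1:6]: 36
[2:7]: 32

Max: 36 at [0:5]


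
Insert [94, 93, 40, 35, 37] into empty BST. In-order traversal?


Insert 94: root
Insert 93: L from 94
Insert 40: L from 94 -> L from 93
Insert 35: L from 94 -> L from 93 -> L from 40
Insert 37: L from 94 -> L from 93 -> L from 40 -> R from 35

In-order: [35, 37, 40, 93, 94]


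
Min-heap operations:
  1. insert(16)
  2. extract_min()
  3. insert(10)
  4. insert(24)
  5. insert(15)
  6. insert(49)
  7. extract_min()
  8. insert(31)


insert(16) -> [16]
extract_min()->16, []
insert(10) -> [10]
insert(24) -> [10, 24]
insert(15) -> [10, 24, 15]
insert(49) -> [10, 24, 15, 49]
extract_min()->10, [15, 24, 49]
insert(31) -> [15, 24, 49, 31]

Final heap: [15, 24, 49, 31]


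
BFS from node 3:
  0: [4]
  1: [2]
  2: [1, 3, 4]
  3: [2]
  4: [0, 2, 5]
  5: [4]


Visit 3, enqueue [2]
Visit 2, enqueue [1, 4]
Visit 1, enqueue []
Visit 4, enqueue [0, 5]
Visit 0, enqueue []
Visit 5, enqueue []

BFS order: [3, 2, 1, 4, 0, 5]


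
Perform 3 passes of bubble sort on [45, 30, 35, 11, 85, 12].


Initial: [45, 30, 35, 11, 85, 12]
Pass 1: [30, 35, 11, 45, 12, 85] (4 swaps)
Pass 2: [30, 11, 35, 12, 45, 85] (2 swaps)
Pass 3: [11, 30, 12, 35, 45, 85] (2 swaps)

After 3 passes: [11, 30, 12, 35, 45, 85]


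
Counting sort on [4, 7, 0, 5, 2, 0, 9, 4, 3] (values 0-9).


Input: [4, 7, 0, 5, 2, 0, 9, 4, 3]
Counts: [2, 0, 1, 1, 2, 1, 0, 1, 0, 1]

Sorted: [0, 0, 2, 3, 4, 4, 5, 7, 9]


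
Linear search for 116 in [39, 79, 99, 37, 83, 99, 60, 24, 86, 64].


i=0: 39!=116
i=1: 79!=116
i=2: 99!=116
i=3: 37!=116
i=4: 83!=116
i=5: 99!=116
i=6: 60!=116
i=7: 24!=116
i=8: 86!=116
i=9: 64!=116

Not found, 10 comps


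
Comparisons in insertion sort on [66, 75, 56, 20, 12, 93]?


Algorithm: insertion sort
Input: [66, 75, 56, 20, 12, 93]
Sorted: [12, 20, 56, 66, 75, 93]

11


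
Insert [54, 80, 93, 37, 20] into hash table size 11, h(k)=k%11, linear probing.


Insert 54: h=10 -> slot 10
Insert 80: h=3 -> slot 3
Insert 93: h=5 -> slot 5
Insert 37: h=4 -> slot 4
Insert 20: h=9 -> slot 9

Table: [None, None, None, 80, 37, 93, None, None, None, 20, 54]


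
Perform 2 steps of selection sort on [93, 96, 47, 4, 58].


Initial: [93, 96, 47, 4, 58]
Step 1: min=4 at 3
  Swap: [4, 96, 47, 93, 58]
Step 2: min=47 at 2
  Swap: [4, 47, 96, 93, 58]

After 2 steps: [4, 47, 96, 93, 58]


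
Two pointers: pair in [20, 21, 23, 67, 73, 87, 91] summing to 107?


lo=0(20)+hi=6(91)=111
lo=0(20)+hi=5(87)=107

Yes: 20+87=107


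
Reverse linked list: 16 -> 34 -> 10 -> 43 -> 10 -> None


Step 1: curr=16, set curr.next=prev(None) | reversed so far: 16
Step 2: curr=34, set curr.next=prev(16) | reversed so far: 34 -> 16
Step 3: curr=10, set curr.next=prev(34) | reversed so far: 10 -> 34 -> 16
Step 4: curr=43, set curr.next=prev(10) | reversed so far: 43 -> 10 -> 34 -> 16
Step 5: curr=10, set curr.next=prev(43) | reversed so far: 10 -> 43 -> 10 -> 34 -> 16

10 -> 43 -> 10 -> 34 -> 16 -> None


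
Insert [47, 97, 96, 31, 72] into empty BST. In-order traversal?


Insert 47: root
Insert 97: R from 47
Insert 96: R from 47 -> L from 97
Insert 31: L from 47
Insert 72: R from 47 -> L from 97 -> L from 96

In-order: [31, 47, 72, 96, 97]


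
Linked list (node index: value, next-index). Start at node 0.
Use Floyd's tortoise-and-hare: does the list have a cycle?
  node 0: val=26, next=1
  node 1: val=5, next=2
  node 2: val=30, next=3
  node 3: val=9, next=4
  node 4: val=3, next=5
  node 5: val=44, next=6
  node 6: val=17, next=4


Floyd's tortoise (slow, +1) and hare (fast, +2):
  init: slow=0, fast=0
  step 1: slow=1, fast=2
  step 2: slow=2, fast=4
  step 3: slow=3, fast=6
  step 4: slow=4, fast=5
  step 5: slow=5, fast=4
  step 6: slow=6, fast=6
  slow == fast at node 6: cycle detected

Cycle: yes


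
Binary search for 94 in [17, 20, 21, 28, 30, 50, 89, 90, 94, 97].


Step 1: lo=0, hi=9, mid=4, val=30
Step 2: lo=5, hi=9, mid=7, val=90
Step 3: lo=8, hi=9, mid=8, val=94

Found at index 8


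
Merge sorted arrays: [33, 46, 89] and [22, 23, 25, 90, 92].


Take 22 from B
Take 23 from B
Take 25 from B
Take 33 from A
Take 46 from A
Take 89 from A

Merged: [22, 23, 25, 33, 46, 89, 90, 92]


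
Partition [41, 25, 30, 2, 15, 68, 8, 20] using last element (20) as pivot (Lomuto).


Pivot: 20
  2 <= 20: swap -> [2, 25, 30, 41, 15, 68, 8, 20]
  15 <= 20: swap -> [2, 15, 30, 41, 25, 68, 8, 20]
  8 <= 20: swap -> [2, 15, 8, 41, 25, 68, 30, 20]
Place pivot at 3: [2, 15, 8, 20, 25, 68, 30, 41]

Partitioned: [2, 15, 8, 20, 25, 68, 30, 41]


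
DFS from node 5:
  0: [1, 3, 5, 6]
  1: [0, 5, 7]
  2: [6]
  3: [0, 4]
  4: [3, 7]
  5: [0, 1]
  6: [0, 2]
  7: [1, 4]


Visit 5, push [1, 0]
Visit 0, push [6, 3, 1]
Visit 1, push [7]
Visit 7, push [4]
Visit 4, push [3]
Visit 3, push []
Visit 6, push [2]
Visit 2, push []

DFS order: [5, 0, 1, 7, 4, 3, 6, 2]


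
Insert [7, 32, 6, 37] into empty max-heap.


Insert 7: [7]
Insert 32: [32, 7]
Insert 6: [32, 7, 6]
Insert 37: [37, 32, 6, 7]

Final heap: [37, 32, 6, 7]


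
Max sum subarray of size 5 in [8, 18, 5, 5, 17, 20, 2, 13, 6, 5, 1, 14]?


[0:5]: 53
[1:6]: 65
[2:7]: 49
[3:8]: 57
[4:9]: 58
[5:10]: 46
[6:11]: 27
[7:12]: 39

Max: 65 at [1:6]


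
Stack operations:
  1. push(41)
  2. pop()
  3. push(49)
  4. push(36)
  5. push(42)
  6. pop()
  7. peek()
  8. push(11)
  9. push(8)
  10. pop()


push(41) -> [41]
pop()->41, []
push(49) -> [49]
push(36) -> [49, 36]
push(42) -> [49, 36, 42]
pop()->42, [49, 36]
peek()->36
push(11) -> [49, 36, 11]
push(8) -> [49, 36, 11, 8]
pop()->8, [49, 36, 11]

Final stack: [49, 36, 11]


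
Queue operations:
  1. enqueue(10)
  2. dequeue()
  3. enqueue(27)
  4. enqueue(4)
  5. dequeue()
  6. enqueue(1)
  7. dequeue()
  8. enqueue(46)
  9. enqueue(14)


enqueue(10) -> [10]
dequeue()->10, []
enqueue(27) -> [27]
enqueue(4) -> [27, 4]
dequeue()->27, [4]
enqueue(1) -> [4, 1]
dequeue()->4, [1]
enqueue(46) -> [1, 46]
enqueue(14) -> [1, 46, 14]

Final queue: [1, 46, 14]


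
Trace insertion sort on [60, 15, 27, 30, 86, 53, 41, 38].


Initial: [60, 15, 27, 30, 86, 53, 41, 38]
Insert 15: [15, 60, 27, 30, 86, 53, 41, 38]
Insert 27: [15, 27, 60, 30, 86, 53, 41, 38]
Insert 30: [15, 27, 30, 60, 86, 53, 41, 38]
Insert 86: [15, 27, 30, 60, 86, 53, 41, 38]
Insert 53: [15, 27, 30, 53, 60, 86, 41, 38]
Insert 41: [15, 27, 30, 41, 53, 60, 86, 38]
Insert 38: [15, 27, 30, 38, 41, 53, 60, 86]

Sorted: [15, 27, 30, 38, 41, 53, 60, 86]


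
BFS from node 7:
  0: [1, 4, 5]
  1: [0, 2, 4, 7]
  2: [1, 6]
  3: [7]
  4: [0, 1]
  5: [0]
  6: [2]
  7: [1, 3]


Visit 7, enqueue [1, 3]
Visit 1, enqueue [0, 2, 4]
Visit 3, enqueue []
Visit 0, enqueue [5]
Visit 2, enqueue [6]
Visit 4, enqueue []
Visit 5, enqueue []
Visit 6, enqueue []

BFS order: [7, 1, 3, 0, 2, 4, 5, 6]


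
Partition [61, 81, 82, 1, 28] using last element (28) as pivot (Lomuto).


Pivot: 28
  1 <= 28: swap -> [1, 81, 82, 61, 28]
Place pivot at 1: [1, 28, 82, 61, 81]

Partitioned: [1, 28, 82, 61, 81]


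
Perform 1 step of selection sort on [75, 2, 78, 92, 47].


Initial: [75, 2, 78, 92, 47]
Step 1: min=2 at 1
  Swap: [2, 75, 78, 92, 47]

After 1 step: [2, 75, 78, 92, 47]


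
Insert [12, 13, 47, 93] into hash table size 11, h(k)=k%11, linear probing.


Insert 12: h=1 -> slot 1
Insert 13: h=2 -> slot 2
Insert 47: h=3 -> slot 3
Insert 93: h=5 -> slot 5

Table: [None, 12, 13, 47, None, 93, None, None, None, None, None]


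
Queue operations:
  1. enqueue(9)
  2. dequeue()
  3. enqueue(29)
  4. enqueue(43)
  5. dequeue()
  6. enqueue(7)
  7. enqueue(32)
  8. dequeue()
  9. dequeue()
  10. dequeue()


enqueue(9) -> [9]
dequeue()->9, []
enqueue(29) -> [29]
enqueue(43) -> [29, 43]
dequeue()->29, [43]
enqueue(7) -> [43, 7]
enqueue(32) -> [43, 7, 32]
dequeue()->43, [7, 32]
dequeue()->7, [32]
dequeue()->32, []

Final queue: []


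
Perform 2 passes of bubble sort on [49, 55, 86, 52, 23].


Initial: [49, 55, 86, 52, 23]
Pass 1: [49, 55, 52, 23, 86] (2 swaps)
Pass 2: [49, 52, 23, 55, 86] (2 swaps)

After 2 passes: [49, 52, 23, 55, 86]


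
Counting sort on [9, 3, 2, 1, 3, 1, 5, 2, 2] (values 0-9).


Input: [9, 3, 2, 1, 3, 1, 5, 2, 2]
Counts: [0, 2, 3, 2, 0, 1, 0, 0, 0, 1]

Sorted: [1, 1, 2, 2, 2, 3, 3, 5, 9]


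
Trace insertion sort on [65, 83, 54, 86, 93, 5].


Initial: [65, 83, 54, 86, 93, 5]
Insert 83: [65, 83, 54, 86, 93, 5]
Insert 54: [54, 65, 83, 86, 93, 5]
Insert 86: [54, 65, 83, 86, 93, 5]
Insert 93: [54, 65, 83, 86, 93, 5]
Insert 5: [5, 54, 65, 83, 86, 93]

Sorted: [5, 54, 65, 83, 86, 93]


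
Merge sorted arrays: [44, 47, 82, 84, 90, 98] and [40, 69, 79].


Take 40 from B
Take 44 from A
Take 47 from A
Take 69 from B
Take 79 from B

Merged: [40, 44, 47, 69, 79, 82, 84, 90, 98]


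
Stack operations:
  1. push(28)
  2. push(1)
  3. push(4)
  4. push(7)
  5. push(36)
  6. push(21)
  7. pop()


push(28) -> [28]
push(1) -> [28, 1]
push(4) -> [28, 1, 4]
push(7) -> [28, 1, 4, 7]
push(36) -> [28, 1, 4, 7, 36]
push(21) -> [28, 1, 4, 7, 36, 21]
pop()->21, [28, 1, 4, 7, 36]

Final stack: [28, 1, 4, 7, 36]


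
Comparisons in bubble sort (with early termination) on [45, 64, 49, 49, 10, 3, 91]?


Algorithm: bubble sort (with early termination)
Input: [45, 64, 49, 49, 10, 3, 91]
Sorted: [3, 10, 45, 49, 49, 64, 91]

21


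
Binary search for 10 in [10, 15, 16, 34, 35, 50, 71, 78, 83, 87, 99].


Step 1: lo=0, hi=10, mid=5, val=50
Step 2: lo=0, hi=4, mid=2, val=16
Step 3: lo=0, hi=1, mid=0, val=10

Found at index 0


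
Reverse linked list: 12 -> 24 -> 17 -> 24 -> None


Step 1: curr=12, set curr.next=prev(None) | reversed so far: 12
Step 2: curr=24, set curr.next=prev(12) | reversed so far: 24 -> 12
Step 3: curr=17, set curr.next=prev(24) | reversed so far: 17 -> 24 -> 12
Step 4: curr=24, set curr.next=prev(17) | reversed so far: 24 -> 17 -> 24 -> 12

24 -> 17 -> 24 -> 12 -> None


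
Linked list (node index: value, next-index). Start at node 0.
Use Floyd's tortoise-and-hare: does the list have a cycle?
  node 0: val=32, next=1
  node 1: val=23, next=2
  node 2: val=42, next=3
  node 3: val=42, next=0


Floyd's tortoise (slow, +1) and hare (fast, +2):
  init: slow=0, fast=0
  step 1: slow=1, fast=2
  step 2: slow=2, fast=0
  step 3: slow=3, fast=2
  step 4: slow=0, fast=0
  slow == fast at node 0: cycle detected

Cycle: yes


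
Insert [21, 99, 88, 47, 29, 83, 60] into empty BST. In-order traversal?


Insert 21: root
Insert 99: R from 21
Insert 88: R from 21 -> L from 99
Insert 47: R from 21 -> L from 99 -> L from 88
Insert 29: R from 21 -> L from 99 -> L from 88 -> L from 47
Insert 83: R from 21 -> L from 99 -> L from 88 -> R from 47
Insert 60: R from 21 -> L from 99 -> L from 88 -> R from 47 -> L from 83

In-order: [21, 29, 47, 60, 83, 88, 99]


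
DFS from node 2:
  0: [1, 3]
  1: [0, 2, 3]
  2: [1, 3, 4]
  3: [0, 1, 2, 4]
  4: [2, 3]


Visit 2, push [4, 3, 1]
Visit 1, push [3, 0]
Visit 0, push [3]
Visit 3, push [4]
Visit 4, push []

DFS order: [2, 1, 0, 3, 4]


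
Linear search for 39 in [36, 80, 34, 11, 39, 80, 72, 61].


i=0: 36!=39
i=1: 80!=39
i=2: 34!=39
i=3: 11!=39
i=4: 39==39 found!

Found at 4, 5 comps


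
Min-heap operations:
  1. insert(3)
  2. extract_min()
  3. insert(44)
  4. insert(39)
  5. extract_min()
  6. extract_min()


insert(3) -> [3]
extract_min()->3, []
insert(44) -> [44]
insert(39) -> [39, 44]
extract_min()->39, [44]
extract_min()->44, []

Final heap: []


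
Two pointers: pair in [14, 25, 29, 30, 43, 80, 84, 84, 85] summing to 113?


lo=0(14)+hi=8(85)=99
lo=1(25)+hi=8(85)=110
lo=2(29)+hi=8(85)=114
lo=2(29)+hi=7(84)=113

Yes: 29+84=113


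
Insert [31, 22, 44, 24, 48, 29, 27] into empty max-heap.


Insert 31: [31]
Insert 22: [31, 22]
Insert 44: [44, 22, 31]
Insert 24: [44, 24, 31, 22]
Insert 48: [48, 44, 31, 22, 24]
Insert 29: [48, 44, 31, 22, 24, 29]
Insert 27: [48, 44, 31, 22, 24, 29, 27]

Final heap: [48, 44, 31, 22, 24, 29, 27]


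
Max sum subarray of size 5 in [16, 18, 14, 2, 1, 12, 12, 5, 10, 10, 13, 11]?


[0:5]: 51
[1:6]: 47
[2:7]: 41
[3:8]: 32
[4:9]: 40
[5:10]: 49
[6:11]: 50
[7:12]: 49

Max: 51 at [0:5]


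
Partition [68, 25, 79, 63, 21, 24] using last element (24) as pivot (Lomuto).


Pivot: 24
  21 <= 24: swap -> [21, 25, 79, 63, 68, 24]
Place pivot at 1: [21, 24, 79, 63, 68, 25]

Partitioned: [21, 24, 79, 63, 68, 25]


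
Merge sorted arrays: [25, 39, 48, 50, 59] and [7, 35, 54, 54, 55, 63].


Take 7 from B
Take 25 from A
Take 35 from B
Take 39 from A
Take 48 from A
Take 50 from A
Take 54 from B
Take 54 from B
Take 55 from B
Take 59 from A

Merged: [7, 25, 35, 39, 48, 50, 54, 54, 55, 59, 63]


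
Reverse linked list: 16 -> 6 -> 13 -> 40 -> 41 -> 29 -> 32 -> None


Step 1: curr=16, set curr.next=prev(None) | reversed so far: 16
Step 2: curr=6, set curr.next=prev(16) | reversed so far: 6 -> 16
Step 3: curr=13, set curr.next=prev(6) | reversed so far: 13 -> 6 -> 16
Step 4: curr=40, set curr.next=prev(13) | reversed so far: 40 -> 13 -> 6 -> 16
Step 5: curr=41, set curr.next=prev(40) | reversed so far: 41 -> 40 -> 13 -> 6 -> 16
Step 6: curr=29, set curr.next=prev(41) | reversed so far: 29 -> 41 -> 40 -> 13 -> 6 -> 16
Step 7: curr=32, set curr.next=prev(29) | reversed so far: 32 -> 29 -> 41 -> 40 -> 13 -> 6 -> 16

32 -> 29 -> 41 -> 40 -> 13 -> 6 -> 16 -> None


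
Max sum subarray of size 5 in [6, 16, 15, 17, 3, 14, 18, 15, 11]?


[0:5]: 57
[1:6]: 65
[2:7]: 67
[3:8]: 67
[4:9]: 61

Max: 67 at [2:7]


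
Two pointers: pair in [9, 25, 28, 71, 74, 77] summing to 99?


lo=0(9)+hi=5(77)=86
lo=1(25)+hi=5(77)=102
lo=1(25)+hi=4(74)=99

Yes: 25+74=99


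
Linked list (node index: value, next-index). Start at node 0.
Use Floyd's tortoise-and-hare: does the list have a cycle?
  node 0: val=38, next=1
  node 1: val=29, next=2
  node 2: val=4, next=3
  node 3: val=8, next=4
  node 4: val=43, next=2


Floyd's tortoise (slow, +1) and hare (fast, +2):
  init: slow=0, fast=0
  step 1: slow=1, fast=2
  step 2: slow=2, fast=4
  step 3: slow=3, fast=3
  slow == fast at node 3: cycle detected

Cycle: yes


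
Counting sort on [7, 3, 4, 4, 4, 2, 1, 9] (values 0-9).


Input: [7, 3, 4, 4, 4, 2, 1, 9]
Counts: [0, 1, 1, 1, 3, 0, 0, 1, 0, 1]

Sorted: [1, 2, 3, 4, 4, 4, 7, 9]


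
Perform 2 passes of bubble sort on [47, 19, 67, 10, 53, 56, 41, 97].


Initial: [47, 19, 67, 10, 53, 56, 41, 97]
Pass 1: [19, 47, 10, 53, 56, 41, 67, 97] (5 swaps)
Pass 2: [19, 10, 47, 53, 41, 56, 67, 97] (2 swaps)

After 2 passes: [19, 10, 47, 53, 41, 56, 67, 97]


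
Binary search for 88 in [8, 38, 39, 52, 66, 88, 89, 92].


Step 1: lo=0, hi=7, mid=3, val=52
Step 2: lo=4, hi=7, mid=5, val=88

Found at index 5


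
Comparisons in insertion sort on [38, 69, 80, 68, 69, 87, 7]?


Algorithm: insertion sort
Input: [38, 69, 80, 68, 69, 87, 7]
Sorted: [7, 38, 68, 69, 69, 80, 87]

14


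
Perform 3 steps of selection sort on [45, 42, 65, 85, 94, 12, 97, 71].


Initial: [45, 42, 65, 85, 94, 12, 97, 71]
Step 1: min=12 at 5
  Swap: [12, 42, 65, 85, 94, 45, 97, 71]
Step 2: min=42 at 1
  Swap: [12, 42, 65, 85, 94, 45, 97, 71]
Step 3: min=45 at 5
  Swap: [12, 42, 45, 85, 94, 65, 97, 71]

After 3 steps: [12, 42, 45, 85, 94, 65, 97, 71]


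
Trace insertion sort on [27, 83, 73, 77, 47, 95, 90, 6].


Initial: [27, 83, 73, 77, 47, 95, 90, 6]
Insert 83: [27, 83, 73, 77, 47, 95, 90, 6]
Insert 73: [27, 73, 83, 77, 47, 95, 90, 6]
Insert 77: [27, 73, 77, 83, 47, 95, 90, 6]
Insert 47: [27, 47, 73, 77, 83, 95, 90, 6]
Insert 95: [27, 47, 73, 77, 83, 95, 90, 6]
Insert 90: [27, 47, 73, 77, 83, 90, 95, 6]
Insert 6: [6, 27, 47, 73, 77, 83, 90, 95]

Sorted: [6, 27, 47, 73, 77, 83, 90, 95]


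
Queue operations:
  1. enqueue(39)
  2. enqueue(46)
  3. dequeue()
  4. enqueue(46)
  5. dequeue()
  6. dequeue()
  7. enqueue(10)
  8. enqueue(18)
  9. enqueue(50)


enqueue(39) -> [39]
enqueue(46) -> [39, 46]
dequeue()->39, [46]
enqueue(46) -> [46, 46]
dequeue()->46, [46]
dequeue()->46, []
enqueue(10) -> [10]
enqueue(18) -> [10, 18]
enqueue(50) -> [10, 18, 50]

Final queue: [10, 18, 50]


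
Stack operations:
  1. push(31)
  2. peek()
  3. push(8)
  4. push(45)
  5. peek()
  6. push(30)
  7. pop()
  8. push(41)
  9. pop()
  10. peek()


push(31) -> [31]
peek()->31
push(8) -> [31, 8]
push(45) -> [31, 8, 45]
peek()->45
push(30) -> [31, 8, 45, 30]
pop()->30, [31, 8, 45]
push(41) -> [31, 8, 45, 41]
pop()->41, [31, 8, 45]
peek()->45

Final stack: [31, 8, 45]


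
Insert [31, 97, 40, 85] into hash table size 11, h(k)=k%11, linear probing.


Insert 31: h=9 -> slot 9
Insert 97: h=9, 1 probes -> slot 10
Insert 40: h=7 -> slot 7
Insert 85: h=8 -> slot 8

Table: [None, None, None, None, None, None, None, 40, 85, 31, 97]


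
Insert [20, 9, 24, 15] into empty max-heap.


Insert 20: [20]
Insert 9: [20, 9]
Insert 24: [24, 9, 20]
Insert 15: [24, 15, 20, 9]

Final heap: [24, 15, 20, 9]


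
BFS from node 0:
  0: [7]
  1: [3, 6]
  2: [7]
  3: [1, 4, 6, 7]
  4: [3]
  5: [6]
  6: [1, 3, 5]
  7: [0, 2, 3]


Visit 0, enqueue [7]
Visit 7, enqueue [2, 3]
Visit 2, enqueue []
Visit 3, enqueue [1, 4, 6]
Visit 1, enqueue []
Visit 4, enqueue []
Visit 6, enqueue [5]
Visit 5, enqueue []

BFS order: [0, 7, 2, 3, 1, 4, 6, 5]


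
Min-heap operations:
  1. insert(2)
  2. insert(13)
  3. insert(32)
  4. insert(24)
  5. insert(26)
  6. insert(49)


insert(2) -> [2]
insert(13) -> [2, 13]
insert(32) -> [2, 13, 32]
insert(24) -> [2, 13, 32, 24]
insert(26) -> [2, 13, 32, 24, 26]
insert(49) -> [2, 13, 32, 24, 26, 49]

Final heap: [2, 13, 32, 24, 26, 49]


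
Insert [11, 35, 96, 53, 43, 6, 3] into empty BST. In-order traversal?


Insert 11: root
Insert 35: R from 11
Insert 96: R from 11 -> R from 35
Insert 53: R from 11 -> R from 35 -> L from 96
Insert 43: R from 11 -> R from 35 -> L from 96 -> L from 53
Insert 6: L from 11
Insert 3: L from 11 -> L from 6

In-order: [3, 6, 11, 35, 43, 53, 96]
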